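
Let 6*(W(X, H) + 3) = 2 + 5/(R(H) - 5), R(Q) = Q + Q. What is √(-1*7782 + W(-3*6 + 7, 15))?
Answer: I*√7006170/30 ≈ 88.231*I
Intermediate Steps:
R(Q) = 2*Q
W(X, H) = -8/3 + 5/(6*(-5 + 2*H)) (W(X, H) = -3 + (2 + 5/(2*H - 5))/6 = -3 + (2 + 5/(-5 + 2*H))/6 = -3 + (⅓ + 5/(6*(-5 + 2*H))) = -8/3 + 5/(6*(-5 + 2*H)))
√(-1*7782 + W(-3*6 + 7, 15)) = √(-1*7782 + (85 - 32*15)/(6*(-5 + 2*15))) = √(-7782 + (85 - 480)/(6*(-5 + 30))) = √(-7782 + (⅙)*(-395)/25) = √(-7782 + (⅙)*(1/25)*(-395)) = √(-7782 - 79/30) = √(-233539/30) = I*√7006170/30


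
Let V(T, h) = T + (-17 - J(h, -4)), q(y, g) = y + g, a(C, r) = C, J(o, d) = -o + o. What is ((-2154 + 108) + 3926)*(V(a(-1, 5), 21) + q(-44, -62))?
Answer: -233120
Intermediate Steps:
J(o, d) = 0
q(y, g) = g + y
V(T, h) = -17 + T (V(T, h) = T + (-17 - 1*0) = T + (-17 + 0) = T - 17 = -17 + T)
((-2154 + 108) + 3926)*(V(a(-1, 5), 21) + q(-44, -62)) = ((-2154 + 108) + 3926)*((-17 - 1) + (-62 - 44)) = (-2046 + 3926)*(-18 - 106) = 1880*(-124) = -233120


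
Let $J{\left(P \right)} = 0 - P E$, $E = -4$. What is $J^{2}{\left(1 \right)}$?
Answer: $16$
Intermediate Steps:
$J{\left(P \right)} = 4 P$ ($J{\left(P \right)} = 0 - P \left(-4\right) = 0 - - 4 P = 0 + 4 P = 4 P$)
$J^{2}{\left(1 \right)} = \left(4 \cdot 1\right)^{2} = 4^{2} = 16$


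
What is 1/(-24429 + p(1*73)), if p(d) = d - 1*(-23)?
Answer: -1/24333 ≈ -4.1096e-5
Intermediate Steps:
p(d) = 23 + d (p(d) = d + 23 = 23 + d)
1/(-24429 + p(1*73)) = 1/(-24429 + (23 + 1*73)) = 1/(-24429 + (23 + 73)) = 1/(-24429 + 96) = 1/(-24333) = -1/24333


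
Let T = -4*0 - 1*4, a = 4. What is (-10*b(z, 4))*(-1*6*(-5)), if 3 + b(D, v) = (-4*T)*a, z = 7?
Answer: -18300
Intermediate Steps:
T = -4 (T = 0 - 4 = -4)
b(D, v) = 61 (b(D, v) = -3 - 4*(-4)*4 = -3 + 16*4 = -3 + 64 = 61)
(-10*b(z, 4))*(-1*6*(-5)) = (-10*61)*(-1*6*(-5)) = -(-3660)*(-5) = -610*30 = -18300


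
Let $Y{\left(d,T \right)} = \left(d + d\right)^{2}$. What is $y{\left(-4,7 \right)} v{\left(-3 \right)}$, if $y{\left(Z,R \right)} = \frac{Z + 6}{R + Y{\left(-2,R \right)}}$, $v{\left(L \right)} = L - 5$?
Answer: $- \frac{16}{23} \approx -0.69565$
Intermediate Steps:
$v{\left(L \right)} = -5 + L$ ($v{\left(L \right)} = L - 5 = -5 + L$)
$Y{\left(d,T \right)} = 4 d^{2}$ ($Y{\left(d,T \right)} = \left(2 d\right)^{2} = 4 d^{2}$)
$y{\left(Z,R \right)} = \frac{6 + Z}{16 + R}$ ($y{\left(Z,R \right)} = \frac{Z + 6}{R + 4 \left(-2\right)^{2}} = \frac{6 + Z}{R + 4 \cdot 4} = \frac{6 + Z}{R + 16} = \frac{6 + Z}{16 + R}$)
$y{\left(-4,7 \right)} v{\left(-3 \right)} = \frac{6 - 4}{16 + 7} \left(-5 - 3\right) = \frac{1}{23} \cdot 2 \left(-8\right) = \frac{2}{23} \left(-8\right) = - \frac{16}{23}$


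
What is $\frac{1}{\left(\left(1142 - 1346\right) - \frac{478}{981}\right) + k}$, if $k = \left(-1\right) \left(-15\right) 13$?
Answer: $- \frac{981}{9307} \approx -0.1054$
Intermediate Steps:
$k = 195$ ($k = 15 \cdot 13 = 195$)
$\frac{1}{\left(\left(1142 - 1346\right) - \frac{478}{981}\right) + k} = \frac{1}{\left(\left(1142 - 1346\right) - \frac{478}{981}\right) + 195} = \frac{1}{\left(-204 - \frac{478}{981}\right) + 195} = \frac{1}{- \frac{200602}{981} + 195} = \frac{1}{- \frac{9307}{981}} = - \frac{981}{9307}$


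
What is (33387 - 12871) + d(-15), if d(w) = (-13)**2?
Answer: 20685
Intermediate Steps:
d(w) = 169
(33387 - 12871) + d(-15) = (33387 - 12871) + 169 = 20516 + 169 = 20685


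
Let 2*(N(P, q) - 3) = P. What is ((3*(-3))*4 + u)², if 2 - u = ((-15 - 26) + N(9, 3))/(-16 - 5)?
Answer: 2235025/1764 ≈ 1267.0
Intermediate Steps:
N(P, q) = 3 + P/2
u = 17/42 (u = 2 - ((-15 - 26) + (3 + (½)*9))/(-16 - 5) = 2 - (-41 + (3 + 9/2))/(-21) = 2 - (-41 + 15/2)*(-1)/21 = 2 - (-67)*(-1)/(2*21) = 2 - 1*67/42 = 2 - 67/42 = 17/42 ≈ 0.40476)
((3*(-3))*4 + u)² = ((3*(-3))*4 + 17/42)² = (-9*4 + 17/42)² = (-36 + 17/42)² = (-1495/42)² = 2235025/1764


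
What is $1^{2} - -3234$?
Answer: $3235$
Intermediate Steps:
$1^{2} - -3234 = 1 + 3234 = 3235$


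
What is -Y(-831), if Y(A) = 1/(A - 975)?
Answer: 1/1806 ≈ 0.00055371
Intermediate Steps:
Y(A) = 1/(-975 + A)
-Y(-831) = -1/(-975 - 831) = -1/(-1806) = -1*(-1/1806) = 1/1806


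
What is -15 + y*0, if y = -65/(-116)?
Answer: -15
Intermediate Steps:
y = 65/116 (y = -65*(-1/116) = 65/116 ≈ 0.56034)
-15 + y*0 = -15 + (65/116)*0 = -15 + 0 = -15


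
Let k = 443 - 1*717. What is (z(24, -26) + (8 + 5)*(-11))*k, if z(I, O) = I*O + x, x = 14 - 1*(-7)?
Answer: 204404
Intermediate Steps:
x = 21 (x = 14 + 7 = 21)
z(I, O) = 21 + I*O (z(I, O) = I*O + 21 = 21 + I*O)
k = -274 (k = 443 - 717 = -274)
(z(24, -26) + (8 + 5)*(-11))*k = ((21 + 24*(-26)) + (8 + 5)*(-11))*(-274) = ((21 - 624) + 13*(-11))*(-274) = (-603 - 143)*(-274) = -746*(-274) = 204404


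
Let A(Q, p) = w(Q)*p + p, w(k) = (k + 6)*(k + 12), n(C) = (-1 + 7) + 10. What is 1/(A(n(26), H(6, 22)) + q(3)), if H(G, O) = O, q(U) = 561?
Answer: 1/14135 ≈ 7.0746e-5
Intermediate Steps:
n(C) = 16 (n(C) = 6 + 10 = 16)
w(k) = (6 + k)*(12 + k)
A(Q, p) = p + p*(72 + Q**2 + 18*Q) (A(Q, p) = (72 + Q**2 + 18*Q)*p + p = p*(72 + Q**2 + 18*Q) + p = p + p*(72 + Q**2 + 18*Q))
1/(A(n(26), H(6, 22)) + q(3)) = 1/(22*(73 + 16**2 + 18*16) + 561) = 1/(22*(73 + 256 + 288) + 561) = 1/(22*617 + 561) = 1/(13574 + 561) = 1/14135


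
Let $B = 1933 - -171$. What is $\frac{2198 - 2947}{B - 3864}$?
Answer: $\frac{749}{1760} \approx 0.42557$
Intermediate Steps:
$B = 2104$ ($B = 1933 + 171 = 2104$)
$\frac{2198 - 2947}{B - 3864} = \frac{2198 - 2947}{2104 - 3864} = - \frac{749}{2104 - 3864} = - \frac{749}{-1760} = \left(-749\right) \left(- \frac{1}{1760}\right) = \frac{749}{1760}$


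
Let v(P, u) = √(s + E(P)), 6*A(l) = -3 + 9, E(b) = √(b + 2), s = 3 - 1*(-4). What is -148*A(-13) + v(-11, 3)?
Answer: -148 + √(7 + 3*I) ≈ -145.3 + 0.55488*I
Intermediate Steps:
s = 7 (s = 3 + 4 = 7)
E(b) = √(2 + b)
A(l) = 1 (A(l) = (-3 + 9)/6 = (⅙)*6 = 1)
v(P, u) = √(7 + √(2 + P))
-148*A(-13) + v(-11, 3) = -148*1 + √(7 + √(2 - 11)) = -148 + √(7 + √(-9)) = -148 + √(7 + 3*I)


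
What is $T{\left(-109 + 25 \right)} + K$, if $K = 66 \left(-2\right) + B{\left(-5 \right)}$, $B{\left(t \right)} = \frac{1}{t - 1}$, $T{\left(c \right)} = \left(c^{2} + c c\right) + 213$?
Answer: $\frac{85157}{6} \approx 14193.0$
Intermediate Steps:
$T{\left(c \right)} = 213 + 2 c^{2}$ ($T{\left(c \right)} = \left(c^{2} + c^{2}\right) + 213 = 2 c^{2} + 213 = 213 + 2 c^{2}$)
$B{\left(t \right)} = \frac{1}{-1 + t}$
$K = - \frac{793}{6}$ ($K = 66 \left(-2\right) + \frac{1}{-1 - 5} = -132 + \frac{1}{-6} = -132 - \frac{1}{6} = - \frac{793}{6} \approx -132.17$)
$T{\left(-109 + 25 \right)} + K = \left(213 + 2 \left(-109 + 25\right)^{2}\right) - \frac{793}{6} = \left(213 + 2 \left(-84\right)^{2}\right) - \frac{793}{6} = \left(213 + 2 \cdot 7056\right) - \frac{793}{6} = \left(213 + 14112\right) - \frac{793}{6} = 14325 - \frac{793}{6} = \frac{85157}{6}$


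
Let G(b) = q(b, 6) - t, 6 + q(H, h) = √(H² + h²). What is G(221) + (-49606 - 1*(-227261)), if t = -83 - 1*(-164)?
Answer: 177568 + √48877 ≈ 1.7779e+5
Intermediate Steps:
q(H, h) = -6 + √(H² + h²)
t = 81 (t = -83 + 164 = 81)
G(b) = -87 + √(36 + b²) (G(b) = (-6 + √(b² + 6²)) - 1*81 = (-6 + √(b² + 36)) - 81 = (-6 + √(36 + b²)) - 81 = -87 + √(36 + b²))
G(221) + (-49606 - 1*(-227261)) = (-87 + √(36 + 221²)) + (-49606 - 1*(-227261)) = (-87 + √(36 + 48841)) + (-49606 + 227261) = (-87 + √48877) + 177655 = 177568 + √48877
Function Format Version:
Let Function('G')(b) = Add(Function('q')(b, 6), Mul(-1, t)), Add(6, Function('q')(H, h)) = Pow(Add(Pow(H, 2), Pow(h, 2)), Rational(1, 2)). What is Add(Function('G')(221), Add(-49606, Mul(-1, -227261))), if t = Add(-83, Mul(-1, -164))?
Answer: Add(177568, Pow(48877, Rational(1, 2))) ≈ 1.7779e+5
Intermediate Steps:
Function('q')(H, h) = Add(-6, Pow(Add(Pow(H, 2), Pow(h, 2)), Rational(1, 2)))
t = 81 (t = Add(-83, 164) = 81)
Function('G')(b) = Add(-87, Pow(Add(36, Pow(b, 2)), Rational(1, 2))) (Function('G')(b) = Add(Add(-6, Pow(Add(Pow(b, 2), Pow(6, 2)), Rational(1, 2))), Mul(-1, 81)) = Add(Add(-6, Pow(Add(Pow(b, 2), 36), Rational(1, 2))), -81) = Add(Add(-6, Pow(Add(36, Pow(b, 2)), Rational(1, 2))), -81) = Add(-87, Pow(Add(36, Pow(b, 2)), Rational(1, 2))))
Add(Function('G')(221), Add(-49606, Mul(-1, -227261))) = Add(Add(-87, Pow(Add(36, Pow(221, 2)), Rational(1, 2))), Add(-49606, Mul(-1, -227261))) = Add(Add(-87, Pow(Add(36, 48841), Rational(1, 2))), Add(-49606, 227261)) = Add(Add(-87, Pow(48877, Rational(1, 2))), 177655) = Add(177568, Pow(48877, Rational(1, 2)))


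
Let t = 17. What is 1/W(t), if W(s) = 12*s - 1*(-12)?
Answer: 1/216 ≈ 0.0046296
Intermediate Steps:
W(s) = 12 + 12*s (W(s) = 12*s + 12 = 12 + 12*s)
1/W(t) = 1/(12 + 12*17) = 1/(12 + 204) = 1/216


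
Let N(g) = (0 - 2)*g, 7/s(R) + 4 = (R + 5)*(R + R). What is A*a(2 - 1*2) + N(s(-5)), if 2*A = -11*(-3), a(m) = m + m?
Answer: 7/2 ≈ 3.5000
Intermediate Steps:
a(m) = 2*m
s(R) = 7/(-4 + 2*R*(5 + R)) (s(R) = 7/(-4 + (R + 5)*(R + R)) = 7/(-4 + (5 + R)*(2*R)) = 7/(-4 + 2*R*(5 + R)))
A = 33/2 (A = (-11*(-3))/2 = (½)*33 = 33/2 ≈ 16.500)
N(g) = -2*g
A*a(2 - 1*2) + N(s(-5)) = 33*(2*(2 - 1*2))/2 - 7/(-2 + (-5)² + 5*(-5)) = 33*(2*(2 - 2))/2 - 7/(-2 + 25 - 25) = 33*(2*0)/2 - 7/(-2) = (33/2)*0 - 7*(-1)/2 = 0 - 2*(-7/4) = 0 + 7/2 = 7/2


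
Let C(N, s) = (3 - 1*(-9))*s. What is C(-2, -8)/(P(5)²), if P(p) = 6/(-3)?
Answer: -24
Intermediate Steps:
P(p) = -2 (P(p) = 6*(-⅓) = -2)
C(N, s) = 12*s (C(N, s) = (3 + 9)*s = 12*s)
C(-2, -8)/(P(5)²) = (12*(-8))/((-2)²) = -96/4 = -96*¼ = -24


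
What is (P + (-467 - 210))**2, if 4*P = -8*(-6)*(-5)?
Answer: 543169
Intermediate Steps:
P = -60 (P = (-8*(-6)*(-5))/4 = (48*(-5))/4 = (1/4)*(-240) = -60)
(P + (-467 - 210))**2 = (-60 + (-467 - 210))**2 = (-60 - 677)**2 = (-737)**2 = 543169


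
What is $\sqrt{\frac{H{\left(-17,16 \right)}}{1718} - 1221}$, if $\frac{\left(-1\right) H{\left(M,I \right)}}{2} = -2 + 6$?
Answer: $\frac{i \sqrt{900956137}}{859} \approx 34.943 i$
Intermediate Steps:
$H{\left(M,I \right)} = -8$ ($H{\left(M,I \right)} = - 2 \left(-2 + 6\right) = \left(-2\right) 4 = -8$)
$\sqrt{\frac{H{\left(-17,16 \right)}}{1718} - 1221} = \sqrt{- \frac{8}{1718} - 1221} = \sqrt{\left(-8\right) \frac{1}{1718} - 1221} = \sqrt{- \frac{4}{859} - 1221} = \sqrt{- \frac{1048843}{859}} = \frac{i \sqrt{900956137}}{859}$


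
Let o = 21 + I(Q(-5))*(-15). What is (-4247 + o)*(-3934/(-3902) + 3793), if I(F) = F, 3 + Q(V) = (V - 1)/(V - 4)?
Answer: -31022243010/1951 ≈ -1.5901e+7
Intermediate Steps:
Q(V) = -3 + (-1 + V)/(-4 + V) (Q(V) = -3 + (V - 1)/(V - 4) = -3 + (-1 + V)/(-4 + V))
o = 56 (o = 21 + ((11 - 2*(-5))/(-4 - 5))*(-15) = 21 + ((11 + 10)/(-9))*(-15) = 21 - ⅑*21*(-15) = 21 - 7/3*(-15) = 21 + 35 = 56)
(-4247 + o)*(-3934/(-3902) + 3793) = (-4247 + 56)*(-3934/(-3902) + 3793) = -4191*(-3934*(-1/3902) + 3793) = -4191*(1967/1951 + 3793) = -4191*7402110/1951 = -31022243010/1951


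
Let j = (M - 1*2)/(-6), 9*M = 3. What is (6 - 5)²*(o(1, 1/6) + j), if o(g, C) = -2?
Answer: -31/18 ≈ -1.7222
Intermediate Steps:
M = ⅓ (M = (⅑)*3 = ⅓ ≈ 0.33333)
j = 5/18 (j = (⅓ - 1*2)/(-6) = (⅓ - 2)*(-⅙) = -5/3*(-⅙) = 5/18 ≈ 0.27778)
(6 - 5)²*(o(1, 1/6) + j) = (6 - 5)²*(-2 + 5/18) = 1²*(-31/18) = 1*(-31/18) = -31/18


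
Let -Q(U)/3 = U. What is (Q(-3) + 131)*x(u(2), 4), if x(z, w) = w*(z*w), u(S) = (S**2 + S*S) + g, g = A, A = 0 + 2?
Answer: 22400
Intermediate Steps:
Q(U) = -3*U
A = 2
g = 2
u(S) = 2 + 2*S**2 (u(S) = (S**2 + S*S) + 2 = (S**2 + S**2) + 2 = 2*S**2 + 2 = 2 + 2*S**2)
x(z, w) = z*w**2 (x(z, w) = w*(w*z) = z*w**2)
(Q(-3) + 131)*x(u(2), 4) = (-3*(-3) + 131)*((2 + 2*2**2)*4**2) = (9 + 131)*((2 + 2*4)*16) = 140*((2 + 8)*16) = 140*(10*16) = 140*160 = 22400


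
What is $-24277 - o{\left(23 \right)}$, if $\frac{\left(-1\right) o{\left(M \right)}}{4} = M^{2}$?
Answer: $-22161$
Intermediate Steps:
$o{\left(M \right)} = - 4 M^{2}$
$-24277 - o{\left(23 \right)} = -24277 - - 4 \cdot 23^{2} = -24277 - \left(-4\right) 529 = -24277 - -2116 = -24277 + 2116 = -22161$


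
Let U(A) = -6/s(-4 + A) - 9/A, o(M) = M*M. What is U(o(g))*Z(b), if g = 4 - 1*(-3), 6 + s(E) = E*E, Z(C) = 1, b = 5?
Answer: -6155/32977 ≈ -0.18665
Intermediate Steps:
s(E) = -6 + E**2 (s(E) = -6 + E*E = -6 + E**2)
g = 7 (g = 4 + 3 = 7)
o(M) = M**2
U(A) = -9/A - 6/(-6 + (-4 + A)**2) (U(A) = -6/(-6 + (-4 + A)**2) - 9/A = -9/A - 6/(-6 + (-4 + A)**2))
U(o(g))*Z(b) = (3*(18 - 3*(-4 + 7**2)**2 - 2*7**2)/((7**2)*(-6 + (-4 + 7**2)**2)))*1 = (3*(18 - 3*(-4 + 49)**2 - 2*49)/(49*(-6 + (-4 + 49)**2)))*1 = (3*(1/49)*(18 - 3*45**2 - 98)/(-6 + 45**2))*1 = (3*(1/49)*(18 - 3*2025 - 98)/(-6 + 2025))*1 = (3*(1/49)*(18 - 6075 - 98)/2019)*1 = (3*(1/49)*(1/2019)*(-6155))*1 = -6155/32977*1 = -6155/32977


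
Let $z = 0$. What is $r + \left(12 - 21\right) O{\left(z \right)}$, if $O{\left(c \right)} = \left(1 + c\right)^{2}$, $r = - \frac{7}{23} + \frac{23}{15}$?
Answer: $- \frac{2681}{345} \approx -7.771$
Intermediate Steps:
$r = \frac{424}{345}$ ($r = \left(-7\right) \frac{1}{23} + 23 \cdot \frac{1}{15} = - \frac{7}{23} + \frac{23}{15} = \frac{424}{345} \approx 1.229$)
$r + \left(12 - 21\right) O{\left(z \right)} = \frac{424}{345} + \left(12 - 21\right) \left(1 + 0\right)^{2} = \frac{424}{345} + \left(12 - 21\right) 1^{2} = \frac{424}{345} - 9 = - \frac{2681}{345}$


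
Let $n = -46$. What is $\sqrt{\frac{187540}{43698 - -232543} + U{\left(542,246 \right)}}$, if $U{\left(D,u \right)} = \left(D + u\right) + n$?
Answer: $\frac{\sqrt{56673151077242}}{276241} \approx 27.252$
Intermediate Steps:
$U{\left(D,u \right)} = -46 + D + u$ ($U{\left(D,u \right)} = \left(D + u\right) - 46 = -46 + D + u$)
$\sqrt{\frac{187540}{43698 - -232543} + U{\left(542,246 \right)}} = \sqrt{\frac{187540}{43698 - -232543} + \left(-46 + 542 + 246\right)} = \sqrt{\frac{187540}{43698 + 232543} + 742} = \sqrt{\frac{187540}{276241} + 742} = \sqrt{\frac{205158362}{276241}} = \frac{\sqrt{56673151077242}}{276241}$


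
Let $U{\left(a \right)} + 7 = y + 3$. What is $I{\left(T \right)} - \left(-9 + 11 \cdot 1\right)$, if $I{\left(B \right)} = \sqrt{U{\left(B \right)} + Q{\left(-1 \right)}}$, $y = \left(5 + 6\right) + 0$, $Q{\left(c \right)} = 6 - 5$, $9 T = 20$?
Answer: $-2 + 2 \sqrt{2} \approx 0.82843$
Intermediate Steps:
$T = \frac{20}{9}$ ($T = \frac{1}{9} \cdot 20 = \frac{20}{9} \approx 2.2222$)
$Q{\left(c \right)} = 1$ ($Q{\left(c \right)} = 6 - 5 = 1$)
$y = 11$ ($y = 11 + 0 = 11$)
$U{\left(a \right)} = 7$ ($U{\left(a \right)} = -7 + \left(11 + 3\right) = -7 + 14 = 7$)
$I{\left(B \right)} = 2 \sqrt{2}$ ($I{\left(B \right)} = \sqrt{7 + 1} = \sqrt{8} = 2 \sqrt{2}$)
$I{\left(T \right)} - \left(-9 + 11 \cdot 1\right) = 2 \sqrt{2} - \left(-9 + 11 \cdot 1\right) = 2 \sqrt{2} - \left(-9 + 11\right) = 2 \sqrt{2} - 2 = -2 + 2 \sqrt{2}$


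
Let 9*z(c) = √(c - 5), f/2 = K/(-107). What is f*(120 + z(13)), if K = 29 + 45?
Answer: -17760/107 - 296*√2/963 ≈ -166.42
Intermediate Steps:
K = 74
f = -148/107 (f = 2*(74/(-107)) = 2*(74*(-1/107)) = 2*(-74/107) = -148/107 ≈ -1.3832)
z(c) = √(-5 + c)/9 (z(c) = √(c - 5)/9 = √(-5 + c)/9)
f*(120 + z(13)) = -148*(120 + √(-5 + 13)/9)/107 = -148*(120 + √8/9)/107 = -148*(120 + (2*√2)/9)/107 = -148*(120 + 2*√2/9)/107 = -17760/107 - 296*√2/963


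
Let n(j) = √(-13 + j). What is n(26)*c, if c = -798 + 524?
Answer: -274*√13 ≈ -987.92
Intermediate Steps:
c = -274
n(26)*c = √(-13 + 26)*(-274) = √13*(-274) = -274*√13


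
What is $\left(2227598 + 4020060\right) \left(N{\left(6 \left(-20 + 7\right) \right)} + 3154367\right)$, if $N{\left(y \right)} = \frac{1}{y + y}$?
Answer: $\frac{1537177682230079}{78} \approx 1.9707 \cdot 10^{13}$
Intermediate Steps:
$N{\left(y \right)} = \frac{1}{2 y}$
$\left(2227598 + 4020060\right) \left(N{\left(6 \left(-20 + 7\right) \right)} + 3154367\right) = \left(2227598 + 4020060\right) \left(\frac{1}{2 \cdot 6 \left(-20 + 7\right)} + 3154367\right) = 6247658 \left(\frac{1}{2 \cdot 6 \left(-13\right)} + 3154367\right) = 6247658 \left(\frac{1}{2 \left(-78\right)} + 3154367\right) = 6247658 \left(\frac{1}{2} \left(- \frac{1}{78}\right) + 3154367\right) = 6247658 \left(- \frac{1}{156} + 3154367\right) = 6247658 \cdot \frac{492081251}{156} = \frac{1537177682230079}{78}$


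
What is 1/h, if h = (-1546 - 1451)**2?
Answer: 1/8982009 ≈ 1.1133e-7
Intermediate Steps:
h = 8982009 (h = (-2997)**2 = 8982009)
1/h = 1/8982009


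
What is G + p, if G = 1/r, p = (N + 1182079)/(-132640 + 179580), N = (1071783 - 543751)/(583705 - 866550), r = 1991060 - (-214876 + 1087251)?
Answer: 74805261929732711/2970498939449100 ≈ 25.183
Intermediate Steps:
r = 1118685 (r = 1991060 - 1*872375 = 1991060 - 872375 = 1118685)
N = -528032/282845 (N = 528032/(-282845) = 528032*(-1/282845) = -528032/282845 ≈ -1.8669)
p = 334344606723/13276744300 (p = (-528032/282845 + 1182079)/(-132640 + 179580) = (334344606723/282845)/46940 = (334344606723/282845)*(1/46940) = 334344606723/13276744300 ≈ 25.183)
G = 1/1118685 ≈ 8.9391e-7
G + p = 1/1118685 + 334344606723/13276744300 = 74805261929732711/2970498939449100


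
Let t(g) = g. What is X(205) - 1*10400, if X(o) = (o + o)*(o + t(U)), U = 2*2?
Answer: 75290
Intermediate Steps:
U = 4
X(o) = 2*o*(4 + o) (X(o) = (o + o)*(o + 4) = (2*o)*(4 + o) = 2*o*(4 + o))
X(205) - 1*10400 = 2*205*(4 + 205) - 1*10400 = 2*205*209 - 10400 = 85690 - 10400 = 75290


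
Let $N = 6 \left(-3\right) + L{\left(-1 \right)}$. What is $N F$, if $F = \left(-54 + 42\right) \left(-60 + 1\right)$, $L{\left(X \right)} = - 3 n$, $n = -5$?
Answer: $-2124$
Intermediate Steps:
$L{\left(X \right)} = 15$ ($L{\left(X \right)} = \left(-3\right) \left(-5\right) = 15$)
$F = 708$ ($F = \left(-12\right) \left(-59\right) = 708$)
$N = -3$ ($N = 6 \left(-3\right) + 15 = -18 + 15 = -3$)
$N F = \left(-3\right) 708 = -2124$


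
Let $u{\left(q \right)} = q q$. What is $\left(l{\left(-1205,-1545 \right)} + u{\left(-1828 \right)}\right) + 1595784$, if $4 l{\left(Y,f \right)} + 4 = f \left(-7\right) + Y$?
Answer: $\frac{9879539}{2} \approx 4.9398 \cdot 10^{6}$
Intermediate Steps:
$l{\left(Y,f \right)} = -1 - \frac{7 f}{4} + \frac{Y}{4}$ ($l{\left(Y,f \right)} = -1 + \frac{f \left(-7\right) + Y}{4} = -1 + \frac{- 7 f + Y}{4} = -1 + \frac{Y - 7 f}{4} = -1 + \left(- \frac{7 f}{4} + \frac{Y}{4}\right) = -1 - \frac{7 f}{4} + \frac{Y}{4}$)
$u{\left(q \right)} = q^{2}$
$\left(l{\left(-1205,-1545 \right)} + u{\left(-1828 \right)}\right) + 1595784 = \left(\left(-1 - - \frac{10815}{4} + \frac{1}{4} \left(-1205\right)\right) + \left(-1828\right)^{2}\right) + 1595784 = \left(\left(-1 + \frac{10815}{4} - \frac{1205}{4}\right) + 3341584\right) + 1595784 = \left(\frac{4803}{2} + 3341584\right) + 1595784 = \frac{6687971}{2} + 1595784 = \frac{9879539}{2}$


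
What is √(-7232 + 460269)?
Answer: √453037 ≈ 673.08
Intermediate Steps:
√(-7232 + 460269) = √453037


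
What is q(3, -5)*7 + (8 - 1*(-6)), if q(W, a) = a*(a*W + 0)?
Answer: 539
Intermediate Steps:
q(W, a) = W*a**2 (q(W, a) = a*(W*a + 0) = a*(W*a) = W*a**2)
q(3, -5)*7 + (8 - 1*(-6)) = (3*(-5)**2)*7 + (8 - 1*(-6)) = (3*25)*7 + (8 + 6) = 75*7 + 14 = 525 + 14 = 539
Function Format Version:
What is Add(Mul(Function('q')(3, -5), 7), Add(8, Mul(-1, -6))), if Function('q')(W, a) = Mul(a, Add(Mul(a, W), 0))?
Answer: 539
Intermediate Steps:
Function('q')(W, a) = Mul(W, Pow(a, 2)) (Function('q')(W, a) = Mul(a, Add(Mul(W, a), 0)) = Mul(a, Mul(W, a)) = Mul(W, Pow(a, 2)))
Add(Mul(Function('q')(3, -5), 7), Add(8, Mul(-1, -6))) = Add(Mul(Mul(3, Pow(-5, 2)), 7), Add(8, Mul(-1, -6))) = Add(Mul(Mul(3, 25), 7), Add(8, 6)) = Add(Mul(75, 7), 14) = Add(525, 14) = 539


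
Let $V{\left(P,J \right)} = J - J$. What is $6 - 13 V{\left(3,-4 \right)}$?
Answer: $6$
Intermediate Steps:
$V{\left(P,J \right)} = 0$
$6 - 13 V{\left(3,-4 \right)} = 6 - 0 = 6 + 0 = 6$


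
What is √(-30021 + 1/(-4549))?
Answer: I*√621236595970/4549 ≈ 173.27*I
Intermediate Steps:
√(-30021 + 1/(-4549)) = √(-30021 - 1/4549) = √(-136565530/4549) = I*√621236595970/4549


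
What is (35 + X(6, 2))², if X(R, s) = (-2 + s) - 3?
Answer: 1024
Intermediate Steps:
X(R, s) = -5 + s
(35 + X(6, 2))² = (35 + (-5 + 2))² = (35 - 3)² = 32² = 1024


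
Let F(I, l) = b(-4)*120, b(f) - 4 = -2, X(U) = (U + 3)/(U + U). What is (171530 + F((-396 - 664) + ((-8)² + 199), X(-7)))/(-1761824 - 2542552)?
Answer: -85885/2152188 ≈ -0.039906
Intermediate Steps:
X(U) = (3 + U)/(2*U) (X(U) = (3 + U)/((2*U)) = (3 + U)*(1/(2*U)) = (3 + U)/(2*U))
b(f) = 2 (b(f) = 4 - 2 = 2)
F(I, l) = 240 (F(I, l) = 2*120 = 240)
(171530 + F((-396 - 664) + ((-8)² + 199), X(-7)))/(-1761824 - 2542552) = (171530 + 240)/(-1761824 - 2542552) = 171770/(-4304376) = 171770*(-1/4304376) = -85885/2152188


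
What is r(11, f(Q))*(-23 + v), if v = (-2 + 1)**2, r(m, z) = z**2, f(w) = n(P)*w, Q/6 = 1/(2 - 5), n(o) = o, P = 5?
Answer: -2200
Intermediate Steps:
Q = -2 (Q = 6/(2 - 5) = 6/(-3) = 6*(-1/3) = -2)
f(w) = 5*w
v = 1 (v = (-1)**2 = 1)
r(11, f(Q))*(-23 + v) = (5*(-2))**2*(-23 + 1) = (-10)**2*(-22) = 100*(-22) = -2200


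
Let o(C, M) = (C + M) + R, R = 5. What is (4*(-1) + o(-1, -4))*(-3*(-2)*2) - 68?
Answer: -116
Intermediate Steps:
o(C, M) = 5 + C + M (o(C, M) = (C + M) + 5 = 5 + C + M)
(4*(-1) + o(-1, -4))*(-3*(-2)*2) - 68 = (4*(-1) + (5 - 1 - 4))*(-3*(-2)*2) - 68 = (-4 + 0)*(6*2) - 68 = -4*12 - 68 = -48 - 68 = -116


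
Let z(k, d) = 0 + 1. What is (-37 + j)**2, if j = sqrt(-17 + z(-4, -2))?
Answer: 1353 - 296*I ≈ 1353.0 - 296.0*I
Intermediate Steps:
z(k, d) = 1
j = 4*I (j = sqrt(-17 + 1) = sqrt(-16) = 4*I ≈ 4.0*I)
(-37 + j)**2 = (-37 + 4*I)**2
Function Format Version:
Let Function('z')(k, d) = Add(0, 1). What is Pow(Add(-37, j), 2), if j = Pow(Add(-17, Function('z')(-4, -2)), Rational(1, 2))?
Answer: Add(1353, Mul(-296, I)) ≈ Add(1353.0, Mul(-296.00, I))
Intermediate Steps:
Function('z')(k, d) = 1
j = Mul(4, I) (j = Pow(Add(-17, 1), Rational(1, 2)) = Pow(-16, Rational(1, 2)) = Mul(4, I) ≈ Mul(4.0000, I))
Pow(Add(-37, j), 2) = Pow(Add(-37, Mul(4, I)), 2)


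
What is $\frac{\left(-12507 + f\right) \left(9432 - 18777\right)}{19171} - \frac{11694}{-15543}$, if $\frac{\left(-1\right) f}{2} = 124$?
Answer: $\frac{617626484533}{99324951} \approx 6218.2$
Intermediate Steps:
$f = -248$ ($f = \left(-2\right) 124 = -248$)
$\frac{\left(-12507 + f\right) \left(9432 - 18777\right)}{19171} - \frac{11694}{-15543} = \frac{\left(-12507 - 248\right) \left(9432 - 18777\right)}{19171} - \frac{11694}{-15543} = \left(-12755\right) \left(-9345\right) \frac{1}{19171} - - \frac{3898}{5181} = 119195475 \cdot \frac{1}{19171} + \frac{3898}{5181} = \frac{119195475}{19171} + \frac{3898}{5181} = \frac{617626484533}{99324951}$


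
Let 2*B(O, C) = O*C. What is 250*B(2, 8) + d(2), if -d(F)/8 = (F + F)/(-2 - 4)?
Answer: 6016/3 ≈ 2005.3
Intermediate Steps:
B(O, C) = C*O/2 (B(O, C) = (O*C)/2 = (C*O)/2 = C*O/2)
d(F) = 8*F/3 (d(F) = -8*(F + F)/(-2 - 4) = -8*2*F/(-6) = -8*2*F*(-1)/6 = -(-8)*F/3 = 8*F/3)
250*B(2, 8) + d(2) = 250*((½)*8*2) + (8/3)*2 = 250*8 + 16/3 = 2000 + 16/3 = 6016/3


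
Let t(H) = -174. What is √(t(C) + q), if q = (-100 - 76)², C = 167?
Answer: √30802 ≈ 175.50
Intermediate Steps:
q = 30976 (q = (-176)² = 30976)
√(t(C) + q) = √(-174 + 30976) = √30802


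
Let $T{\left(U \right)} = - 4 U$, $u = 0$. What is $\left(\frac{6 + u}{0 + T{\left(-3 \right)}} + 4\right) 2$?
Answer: $9$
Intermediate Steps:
$\left(\frac{6 + u}{0 + T{\left(-3 \right)}} + 4\right) 2 = \left(\frac{6 + 0}{0 - -12} + 4\right) 2 = \left(\frac{6}{0 + 12} + 4\right) 2 = \left(\frac{6}{12} + 4\right) 2 = \left(6 \cdot \frac{1}{12} + 4\right) 2 = \left(\frac{1}{2} + 4\right) 2 = \frac{9}{2} \cdot 2 = 9$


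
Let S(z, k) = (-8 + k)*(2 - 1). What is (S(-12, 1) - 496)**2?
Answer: 253009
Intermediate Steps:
S(z, k) = -8 + k (S(z, k) = (-8 + k)*1 = -8 + k)
(S(-12, 1) - 496)**2 = ((-8 + 1) - 496)**2 = (-7 - 496)**2 = (-503)**2 = 253009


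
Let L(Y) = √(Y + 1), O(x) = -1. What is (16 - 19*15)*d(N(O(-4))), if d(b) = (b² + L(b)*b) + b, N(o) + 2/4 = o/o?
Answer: -807/4 - 269*√6/4 ≈ -366.48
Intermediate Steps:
L(Y) = √(1 + Y)
N(o) = ½ (N(o) = -½ + o/o = -½ + 1 = ½)
d(b) = b + b² + b*√(1 + b) (d(b) = (b² + √(1 + b)*b) + b = (b² + b*√(1 + b)) + b = b + b² + b*√(1 + b))
(16 - 19*15)*d(N(O(-4))) = (16 - 19*15)*((1 + ½ + √(1 + ½))/2) = (16 - 285)*((1 + ½ + √(3/2))/2) = -269*(1 + ½ + √6/2)/2 = -269*(3/2 + √6/2)/2 = -269*(¾ + √6/4) = -807/4 - 269*√6/4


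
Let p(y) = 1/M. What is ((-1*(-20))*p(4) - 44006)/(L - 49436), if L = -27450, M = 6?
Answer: 66004/115329 ≈ 0.57231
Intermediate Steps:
p(y) = ⅙ (p(y) = 1/6 = ⅙)
((-1*(-20))*p(4) - 44006)/(L - 49436) = (-1*(-20)*(⅙) - 44006)/(-27450 - 49436) = (20*(⅙) - 44006)/(-76886) = (10/3 - 44006)*(-1/76886) = -132008/3*(-1/76886) = 66004/115329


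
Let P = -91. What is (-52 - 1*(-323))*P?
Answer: -24661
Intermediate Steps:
(-52 - 1*(-323))*P = (-52 - 1*(-323))*(-91) = (-52 + 323)*(-91) = 271*(-91) = -24661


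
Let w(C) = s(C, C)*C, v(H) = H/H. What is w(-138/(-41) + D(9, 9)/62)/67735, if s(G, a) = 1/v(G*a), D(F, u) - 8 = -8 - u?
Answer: 8187/172182370 ≈ 4.7548e-5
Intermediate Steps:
D(F, u) = -u (D(F, u) = 8 + (-8 - u) = -u)
v(H) = 1
s(G, a) = 1 (s(G, a) = 1/1 = 1)
w(C) = C (w(C) = 1*C = C)
w(-138/(-41) + D(9, 9)/62)/67735 = (-138/(-41) - 1*9/62)/67735 = (-138*(-1/41) - 9*1/62)*(1/67735) = (138/41 - 9/62)*(1/67735) = (8187/2542)*(1/67735) = 8187/172182370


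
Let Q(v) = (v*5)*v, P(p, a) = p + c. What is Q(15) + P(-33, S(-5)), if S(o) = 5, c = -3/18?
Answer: 6551/6 ≈ 1091.8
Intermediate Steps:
c = -⅙ (c = -3*1/18 = -⅙ ≈ -0.16667)
P(p, a) = -⅙ + p (P(p, a) = p - ⅙ = -⅙ + p)
Q(v) = 5*v² (Q(v) = (5*v)*v = 5*v²)
Q(15) + P(-33, S(-5)) = 5*15² + (-⅙ - 33) = 5*225 - 199/6 = 1125 - 199/6 = 6551/6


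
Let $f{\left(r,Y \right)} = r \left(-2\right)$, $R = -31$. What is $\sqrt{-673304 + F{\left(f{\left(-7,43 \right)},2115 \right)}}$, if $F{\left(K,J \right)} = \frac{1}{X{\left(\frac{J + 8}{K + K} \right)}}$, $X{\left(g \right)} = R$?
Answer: $\frac{5 i \sqrt{25881807}}{31} \approx 820.55 i$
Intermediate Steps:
$X{\left(g \right)} = -31$
$f{\left(r,Y \right)} = - 2 r$
$F{\left(K,J \right)} = - \frac{1}{31}$ ($F{\left(K,J \right)} = \frac{1}{-31} = - \frac{1}{31}$)
$\sqrt{-673304 + F{\left(f{\left(-7,43 \right)},2115 \right)}} = \sqrt{-673304 - \frac{1}{31}} = \sqrt{- \frac{20872425}{31}} = \frac{5 i \sqrt{25881807}}{31}$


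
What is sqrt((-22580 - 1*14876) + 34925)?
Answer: I*sqrt(2531) ≈ 50.309*I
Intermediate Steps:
sqrt((-22580 - 1*14876) + 34925) = sqrt((-22580 - 14876) + 34925) = sqrt(-37456 + 34925) = sqrt(-2531) = I*sqrt(2531)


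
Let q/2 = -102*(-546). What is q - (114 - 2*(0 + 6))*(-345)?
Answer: 146574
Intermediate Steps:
q = 111384 (q = 2*(-102*(-546)) = 2*55692 = 111384)
q - (114 - 2*(0 + 6))*(-345) = 111384 - (114 - 2*(0 + 6))*(-345) = 111384 - (114 - 2*6)*(-345) = 111384 - (114 - 12)*(-345) = 111384 - 102*(-345) = 111384 - 1*(-35190) = 111384 + 35190 = 146574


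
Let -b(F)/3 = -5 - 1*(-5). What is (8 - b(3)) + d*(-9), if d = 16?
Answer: -136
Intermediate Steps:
b(F) = 0 (b(F) = -3*(-5 - 1*(-5)) = -3*(-5 + 5) = -3*0 = 0)
(8 - b(3)) + d*(-9) = (8 - 1*0) + 16*(-9) = (8 + 0) - 144 = 8 - 144 = -136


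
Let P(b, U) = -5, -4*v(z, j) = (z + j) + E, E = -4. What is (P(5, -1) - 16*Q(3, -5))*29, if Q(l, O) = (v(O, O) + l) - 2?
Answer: -2233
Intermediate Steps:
v(z, j) = 1 - j/4 - z/4 (v(z, j) = -((z + j) - 4)/4 = -((j + z) - 4)/4 = -(-4 + j + z)/4 = 1 - j/4 - z/4)
Q(l, O) = -1 + l - O/2 (Q(l, O) = ((1 - O/4 - O/4) + l) - 2 = ((1 - O/2) + l) - 2 = (1 + l - O/2) - 2 = -1 + l - O/2)
(P(5, -1) - 16*Q(3, -5))*29 = (-5 - 16*(-1 + 3 - ½*(-5)))*29 = (-5 - 16*(-1 + 3 + 5/2))*29 = (-5 - 16*9/2)*29 = (-5 - 72)*29 = -77*29 = -2233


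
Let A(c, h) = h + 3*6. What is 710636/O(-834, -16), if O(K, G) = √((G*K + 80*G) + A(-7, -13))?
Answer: 710636*√149/1341 ≈ 6468.6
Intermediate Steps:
A(c, h) = 18 + h (A(c, h) = h + 18 = 18 + h)
O(K, G) = √(5 + 80*G + G*K) (O(K, G) = √((G*K + 80*G) + (18 - 13)) = √((80*G + G*K) + 5) = √(5 + 80*G + G*K))
710636/O(-834, -16) = 710636/(√(5 + 80*(-16) - 16*(-834))) = 710636/(√(5 - 1280 + 13344)) = 710636/(√12069) = 710636/((9*√149)) = 710636*(√149/1341) = 710636*√149/1341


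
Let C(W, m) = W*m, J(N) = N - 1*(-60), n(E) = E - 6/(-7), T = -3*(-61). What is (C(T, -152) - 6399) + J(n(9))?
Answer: -239016/7 ≈ -34145.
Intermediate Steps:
T = 183
n(E) = 6/7 + E (n(E) = E - 6*(-⅐) = E + 6/7 = 6/7 + E)
J(N) = 60 + N (J(N) = N + 60 = 60 + N)
(C(T, -152) - 6399) + J(n(9)) = (183*(-152) - 6399) + (60 + (6/7 + 9)) = (-27816 - 6399) + (60 + 69/7) = -34215 + 489/7 = -239016/7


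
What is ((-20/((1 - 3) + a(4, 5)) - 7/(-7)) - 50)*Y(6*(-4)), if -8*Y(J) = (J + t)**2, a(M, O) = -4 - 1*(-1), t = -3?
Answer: 32805/8 ≈ 4100.6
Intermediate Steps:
a(M, O) = -3 (a(M, O) = -4 + 1 = -3)
Y(J) = -(-3 + J)**2/8 (Y(J) = -(J - 3)**2/8 = -(-3 + J)**2/8)
((-20/((1 - 3) + a(4, 5)) - 7/(-7)) - 50)*Y(6*(-4)) = ((-20/((1 - 3) - 3) - 7/(-7)) - 50)*(-(-3 + 6*(-4))**2/8) = ((-20/(-2 - 3) - 7*(-1/7)) - 50)*(-(-3 - 24)**2/8) = ((-20/(-5) + 1) - 50)*(-1/8*(-27)**2) = ((-20*(-1/5) + 1) - 50)*(-1/8*729) = ((4 + 1) - 50)*(-729/8) = (5 - 50)*(-729/8) = -45*(-729/8) = 32805/8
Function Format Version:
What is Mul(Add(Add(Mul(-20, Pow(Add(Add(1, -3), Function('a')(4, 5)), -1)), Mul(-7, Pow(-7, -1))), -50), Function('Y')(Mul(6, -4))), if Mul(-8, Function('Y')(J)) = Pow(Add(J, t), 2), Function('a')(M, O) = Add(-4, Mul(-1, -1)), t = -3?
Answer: Rational(32805, 8) ≈ 4100.6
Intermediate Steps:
Function('a')(M, O) = -3 (Function('a')(M, O) = Add(-4, 1) = -3)
Function('Y')(J) = Mul(Rational(-1, 8), Pow(Add(-3, J), 2)) (Function('Y')(J) = Mul(Rational(-1, 8), Pow(Add(J, -3), 2)) = Mul(Rational(-1, 8), Pow(Add(-3, J), 2)))
Mul(Add(Add(Mul(-20, Pow(Add(Add(1, -3), Function('a')(4, 5)), -1)), Mul(-7, Pow(-7, -1))), -50), Function('Y')(Mul(6, -4))) = Mul(Add(Add(Mul(-20, Pow(Add(Add(1, -3), -3), -1)), Mul(-7, Pow(-7, -1))), -50), Mul(Rational(-1, 8), Pow(Add(-3, Mul(6, -4)), 2))) = Mul(Add(Add(Mul(-20, Pow(Add(-2, -3), -1)), Mul(-7, Rational(-1, 7))), -50), Mul(Rational(-1, 8), Pow(Add(-3, -24), 2))) = Mul(Add(Add(Mul(-20, Pow(-5, -1)), 1), -50), Mul(Rational(-1, 8), Pow(-27, 2))) = Mul(Add(Add(Mul(-20, Rational(-1, 5)), 1), -50), Mul(Rational(-1, 8), 729)) = Mul(Add(Add(4, 1), -50), Rational(-729, 8)) = Mul(Add(5, -50), Rational(-729, 8)) = Mul(-45, Rational(-729, 8)) = Rational(32805, 8)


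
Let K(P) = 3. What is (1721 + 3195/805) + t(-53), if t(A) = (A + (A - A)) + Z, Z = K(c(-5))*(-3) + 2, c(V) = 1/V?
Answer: 268060/161 ≈ 1665.0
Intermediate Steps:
Z = -7 (Z = 3*(-3) + 2 = -9 + 2 = -7)
t(A) = -7 + A (t(A) = (A + (A - A)) - 7 = (A + 0) - 7 = A - 7 = -7 + A)
(1721 + 3195/805) + t(-53) = (1721 + 3195/805) + (-7 - 53) = (1721 + 3195*(1/805)) - 60 = (1721 + 639/161) - 60 = 277720/161 - 60 = 268060/161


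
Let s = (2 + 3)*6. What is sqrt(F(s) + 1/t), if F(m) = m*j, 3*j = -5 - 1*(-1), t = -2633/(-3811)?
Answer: I*sqrt(267273197)/2633 ≈ 6.2091*I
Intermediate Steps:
t = 2633/3811 (t = -2633*(-1/3811) = 2633/3811 ≈ 0.69090)
s = 30 (s = 5*6 = 30)
j = -4/3 (j = (-5 - 1*(-1))/3 = (-5 + 1)/3 = (1/3)*(-4) = -4/3 ≈ -1.3333)
F(m) = -4*m/3 (F(m) = m*(-4/3) = -4*m/3)
sqrt(F(s) + 1/t) = sqrt(-4/3*30 + 1/(2633/3811)) = sqrt(-40 + 3811/2633) = sqrt(-101509/2633) = I*sqrt(267273197)/2633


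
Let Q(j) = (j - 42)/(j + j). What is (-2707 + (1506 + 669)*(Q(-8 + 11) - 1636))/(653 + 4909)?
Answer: -7150289/11124 ≈ -642.78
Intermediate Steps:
Q(j) = (-42 + j)/(2*j) (Q(j) = (-42 + j)/((2*j)) = (-42 + j)*(1/(2*j)) = (-42 + j)/(2*j))
(-2707 + (1506 + 669)*(Q(-8 + 11) - 1636))/(653 + 4909) = (-2707 + (1506 + 669)*((-42 + (-8 + 11))/(2*(-8 + 11)) - 1636))/(653 + 4909) = (-2707 + 2175*((½)*(-42 + 3)/3 - 1636))/5562 = (-2707 + 2175*((½)*(⅓)*(-39) - 1636))*(1/5562) = (-2707 + 2175*(-13/2 - 1636))*(1/5562) = (-2707 + 2175*(-3285/2))*(1/5562) = (-2707 - 7144875/2)*(1/5562) = -7150289/2*1/5562 = -7150289/11124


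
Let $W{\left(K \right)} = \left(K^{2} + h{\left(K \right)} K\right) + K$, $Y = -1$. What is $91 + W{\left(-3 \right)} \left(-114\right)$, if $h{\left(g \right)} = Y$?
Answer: $-935$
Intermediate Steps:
$h{\left(g \right)} = -1$
$W{\left(K \right)} = K^{2}$ ($W{\left(K \right)} = \left(K^{2} - K\right) + K = K^{2}$)
$91 + W{\left(-3 \right)} \left(-114\right) = 91 + \left(-3\right)^{2} \left(-114\right) = 91 + 9 \left(-114\right) = 91 - 1026 = -935$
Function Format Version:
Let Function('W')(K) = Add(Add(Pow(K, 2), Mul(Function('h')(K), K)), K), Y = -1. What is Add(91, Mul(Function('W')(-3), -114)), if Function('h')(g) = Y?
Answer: -935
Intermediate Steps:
Function('h')(g) = -1
Function('W')(K) = Pow(K, 2) (Function('W')(K) = Add(Add(Pow(K, 2), Mul(-1, K)), K) = Pow(K, 2))
Add(91, Mul(Function('W')(-3), -114)) = Add(91, Mul(Pow(-3, 2), -114)) = Add(91, Mul(9, -114)) = Add(91, -1026) = -935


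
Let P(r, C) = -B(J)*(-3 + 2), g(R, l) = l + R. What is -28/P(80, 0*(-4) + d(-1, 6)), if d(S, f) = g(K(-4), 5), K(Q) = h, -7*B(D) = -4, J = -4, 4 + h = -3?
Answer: -49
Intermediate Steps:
h = -7 (h = -4 - 3 = -7)
B(D) = 4/7 (B(D) = -⅐*(-4) = 4/7)
K(Q) = -7
g(R, l) = R + l
d(S, f) = -2 (d(S, f) = -7 + 5 = -2)
P(r, C) = 4/7 (P(r, C) = -4*(-3 + 2)/7 = -4*(-1)/7 = -1*(-4/7) = 4/7)
-28/P(80, 0*(-4) + d(-1, 6)) = -28/4/7 = -28*7/4 = -49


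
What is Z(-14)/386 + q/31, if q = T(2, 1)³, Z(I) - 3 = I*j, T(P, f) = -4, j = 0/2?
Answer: -24611/11966 ≈ -2.0567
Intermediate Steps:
j = 0 (j = 0*(½) = 0)
Z(I) = 3 (Z(I) = 3 + I*0 = 3 + 0 = 3)
q = -64 (q = (-4)³ = -64)
Z(-14)/386 + q/31 = 3/386 - 64/31 = -24611/11966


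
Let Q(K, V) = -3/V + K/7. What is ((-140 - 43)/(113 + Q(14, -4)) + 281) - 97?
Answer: 84460/463 ≈ 182.42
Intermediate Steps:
Q(K, V) = -3/V + K/7 (Q(K, V) = -3/V + K*(⅐) = -3/V + K/7)
((-140 - 43)/(113 + Q(14, -4)) + 281) - 97 = ((-140 - 43)/(113 + (-3/(-4) + (⅐)*14)) + 281) - 97 = (-183/(113 + (-3*(-¼) + 2)) + 281) - 97 = (-183/(113 + (¾ + 2)) + 281) - 97 = (-183/(113 + 11/4) + 281) - 97 = (-183/463/4 + 281) - 97 = (-183*4/463 + 281) - 97 = (-732/463 + 281) - 97 = 129371/463 - 97 = 84460/463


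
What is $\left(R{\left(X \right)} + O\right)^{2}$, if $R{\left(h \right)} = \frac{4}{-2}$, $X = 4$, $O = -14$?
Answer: $256$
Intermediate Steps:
$R{\left(h \right)} = -2$ ($R{\left(h \right)} = 4 \left(- \frac{1}{2}\right) = -2$)
$\left(R{\left(X \right)} + O\right)^{2} = \left(-2 - 14\right)^{2} = \left(-16\right)^{2} = 256$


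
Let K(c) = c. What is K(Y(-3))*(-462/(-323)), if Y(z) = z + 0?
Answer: -1386/323 ≈ -4.2910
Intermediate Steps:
Y(z) = z
K(Y(-3))*(-462/(-323)) = -(-1386)/(-323) = -(-1386)*(-1)/323 = -3*462/323 = -1386/323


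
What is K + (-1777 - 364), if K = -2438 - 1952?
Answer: -6531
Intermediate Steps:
K = -4390
K + (-1777 - 364) = -4390 + (-1777 - 364) = -4390 - 2141 = -6531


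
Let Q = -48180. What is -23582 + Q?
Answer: -71762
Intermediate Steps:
-23582 + Q = -23582 - 48180 = -71762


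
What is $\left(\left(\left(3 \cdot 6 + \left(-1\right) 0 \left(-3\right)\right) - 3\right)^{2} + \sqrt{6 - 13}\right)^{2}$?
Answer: $\left(225 + i \sqrt{7}\right)^{2} \approx 50618.0 + 1190.6 i$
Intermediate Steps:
$\left(\left(\left(3 \cdot 6 + \left(-1\right) 0 \left(-3\right)\right) - 3\right)^{2} + \sqrt{6 - 13}\right)^{2} = \left(\left(\left(18 + 0 \left(-3\right)\right) - 3\right)^{2} + \sqrt{-7}\right)^{2} = \left(\left(\left(18 + 0\right) - 3\right)^{2} + i \sqrt{7}\right)^{2} = \left(\left(18 - 3\right)^{2} + i \sqrt{7}\right)^{2} = \left(15^{2} + i \sqrt{7}\right)^{2} = \left(225 + i \sqrt{7}\right)^{2}$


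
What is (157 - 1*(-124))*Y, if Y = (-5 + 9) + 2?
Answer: 1686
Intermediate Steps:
Y = 6 (Y = 4 + 2 = 6)
(157 - 1*(-124))*Y = (157 - 1*(-124))*6 = (157 + 124)*6 = 281*6 = 1686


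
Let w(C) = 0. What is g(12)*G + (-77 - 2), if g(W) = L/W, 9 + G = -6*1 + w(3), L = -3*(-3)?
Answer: -361/4 ≈ -90.250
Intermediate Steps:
L = 9 (L = -1*(-9) = 9)
G = -15 (G = -9 + (-6*1 + 0) = -9 + (-6 + 0) = -9 - 6 = -15)
g(W) = 9/W
g(12)*G + (-77 - 2) = (9/12)*(-15) + (-77 - 2) = (9*(1/12))*(-15) - 79 = (¾)*(-15) - 79 = -45/4 - 79 = -361/4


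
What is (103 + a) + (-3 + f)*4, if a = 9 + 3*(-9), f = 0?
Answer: 73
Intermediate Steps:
a = -18 (a = 9 - 27 = -18)
(103 + a) + (-3 + f)*4 = (103 - 18) + (-3 + 0)*4 = 85 - 3*4 = 85 - 12 = 73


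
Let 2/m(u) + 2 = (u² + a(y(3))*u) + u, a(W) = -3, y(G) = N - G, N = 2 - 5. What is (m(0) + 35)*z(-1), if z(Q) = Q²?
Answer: 34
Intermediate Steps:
N = -3
y(G) = -3 - G
m(u) = 2/(-2 + u² - 2*u) (m(u) = 2/(-2 + ((u² - 3*u) + u)) = 2/(-2 + (u² - 2*u)) = 2/(-2 + u² - 2*u))
(m(0) + 35)*z(-1) = (2/(-2 + 0² - 2*0) + 35)*(-1)² = (2/(-2 + 0 + 0) + 35)*1 = (2/(-2) + 35)*1 = (2*(-½) + 35)*1 = (-1 + 35)*1 = 34*1 = 34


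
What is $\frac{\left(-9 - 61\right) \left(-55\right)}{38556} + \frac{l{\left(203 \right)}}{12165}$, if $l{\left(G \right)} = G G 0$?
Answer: $\frac{275}{2754} \approx 0.099855$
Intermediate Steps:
$l{\left(G \right)} = 0$ ($l{\left(G \right)} = G^{2} \cdot 0 = 0$)
$\frac{\left(-9 - 61\right) \left(-55\right)}{38556} + \frac{l{\left(203 \right)}}{12165} = \frac{\left(-9 - 61\right) \left(-55\right)}{38556} + \frac{0}{12165} = \left(-70\right) \left(-55\right) \frac{1}{38556} + 0 \cdot \frac{1}{12165} = 3850 \cdot \frac{1}{38556} + 0 = \frac{275}{2754} + 0 = \frac{275}{2754}$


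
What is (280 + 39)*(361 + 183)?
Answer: 173536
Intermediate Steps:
(280 + 39)*(361 + 183) = 319*544 = 173536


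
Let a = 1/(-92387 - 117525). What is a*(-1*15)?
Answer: 15/209912 ≈ 7.1459e-5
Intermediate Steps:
a = -1/209912 (a = 1/(-209912) = -1/209912 ≈ -4.7639e-6)
a*(-1*15) = -(-1)*15/209912 = -1/209912*(-15) = 15/209912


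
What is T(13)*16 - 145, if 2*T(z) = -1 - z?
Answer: -257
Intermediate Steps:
T(z) = -1/2 - z/2 (T(z) = (-1 - z)/2 = -1/2 - z/2)
T(13)*16 - 145 = (-1/2 - 1/2*13)*16 - 145 = (-1/2 - 13/2)*16 - 145 = -7*16 - 145 = -112 - 145 = -257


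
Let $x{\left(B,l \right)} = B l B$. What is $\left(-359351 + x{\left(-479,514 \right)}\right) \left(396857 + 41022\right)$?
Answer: $51482889101917$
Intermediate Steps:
$x{\left(B,l \right)} = l B^{2}$
$\left(-359351 + x{\left(-479,514 \right)}\right) \left(396857 + 41022\right) = \left(-359351 + 514 \left(-479\right)^{2}\right) \left(396857 + 41022\right) = \left(-359351 + 514 \cdot 229441\right) 437879 = \left(-359351 + 117932674\right) 437879 = 117573323 \cdot 437879 = 51482889101917$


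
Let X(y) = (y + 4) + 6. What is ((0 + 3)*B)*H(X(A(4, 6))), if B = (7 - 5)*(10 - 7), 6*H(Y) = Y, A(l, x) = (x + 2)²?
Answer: 222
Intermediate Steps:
A(l, x) = (2 + x)²
X(y) = 10 + y (X(y) = (4 + y) + 6 = 10 + y)
H(Y) = Y/6
B = 6 (B = 2*3 = 6)
((0 + 3)*B)*H(X(A(4, 6))) = ((0 + 3)*6)*((10 + (2 + 6)²)/6) = (3*6)*((10 + 8²)/6) = 18*((10 + 64)/6) = 18*((⅙)*74) = 18*(37/3) = 222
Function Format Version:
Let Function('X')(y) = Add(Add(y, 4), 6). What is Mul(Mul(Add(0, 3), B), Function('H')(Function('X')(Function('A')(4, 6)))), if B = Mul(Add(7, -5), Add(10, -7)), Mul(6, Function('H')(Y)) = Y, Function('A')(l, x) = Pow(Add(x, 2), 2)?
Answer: 222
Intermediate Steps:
Function('A')(l, x) = Pow(Add(2, x), 2)
Function('X')(y) = Add(10, y) (Function('X')(y) = Add(Add(4, y), 6) = Add(10, y))
Function('H')(Y) = Mul(Rational(1, 6), Y)
B = 6 (B = Mul(2, 3) = 6)
Mul(Mul(Add(0, 3), B), Function('H')(Function('X')(Function('A')(4, 6)))) = Mul(Mul(Add(0, 3), 6), Mul(Rational(1, 6), Add(10, Pow(Add(2, 6), 2)))) = Mul(Mul(3, 6), Mul(Rational(1, 6), Add(10, Pow(8, 2)))) = Mul(18, Mul(Rational(1, 6), Add(10, 64))) = Mul(18, Mul(Rational(1, 6), 74)) = Mul(18, Rational(37, 3)) = 222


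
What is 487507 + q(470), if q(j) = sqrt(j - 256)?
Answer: 487507 + sqrt(214) ≈ 4.8752e+5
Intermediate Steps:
q(j) = sqrt(-256 + j)
487507 + q(470) = 487507 + sqrt(-256 + 470) = 487507 + sqrt(214)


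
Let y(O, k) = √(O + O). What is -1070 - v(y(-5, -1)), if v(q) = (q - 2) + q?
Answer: -1068 - 2*I*√10 ≈ -1068.0 - 6.3246*I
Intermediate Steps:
y(O, k) = √2*√O (y(O, k) = √(2*O) = √2*√O)
v(q) = -2 + 2*q (v(q) = (-2 + q) + q = -2 + 2*q)
-1070 - v(y(-5, -1)) = -1070 - (-2 + 2*(√2*√(-5))) = -1070 - (-2 + 2*(√2*(I*√5))) = -1070 - (-2 + 2*(I*√10)) = -1070 - (-2 + 2*I*√10) = -1070 + (2 - 2*I*√10) = -1068 - 2*I*√10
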